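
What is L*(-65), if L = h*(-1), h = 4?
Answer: 260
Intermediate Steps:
L = -4 (L = 4*(-1) = -4)
L*(-65) = -4*(-65) = 260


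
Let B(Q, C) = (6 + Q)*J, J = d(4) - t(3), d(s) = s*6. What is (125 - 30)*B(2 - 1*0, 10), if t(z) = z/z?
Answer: 17480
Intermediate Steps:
t(z) = 1
d(s) = 6*s
J = 23 (J = 6*4 - 1*1 = 24 - 1 = 23)
B(Q, C) = 138 + 23*Q (B(Q, C) = (6 + Q)*23 = 138 + 23*Q)
(125 - 30)*B(2 - 1*0, 10) = (125 - 30)*(138 + 23*(2 - 1*0)) = 95*(138 + 23*(2 + 0)) = 95*(138 + 23*2) = 95*(138 + 46) = 95*184 = 17480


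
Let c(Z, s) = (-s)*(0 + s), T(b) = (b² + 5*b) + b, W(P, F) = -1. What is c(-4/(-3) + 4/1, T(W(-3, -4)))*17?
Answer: -425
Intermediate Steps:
T(b) = b² + 6*b
c(Z, s) = -s² (c(Z, s) = (-s)*s = -s²)
c(-4/(-3) + 4/1, T(W(-3, -4)))*17 = -(-(6 - 1))²*17 = -(-1*5)²*17 = -1*(-5)²*17 = -1*25*17 = -25*17 = -425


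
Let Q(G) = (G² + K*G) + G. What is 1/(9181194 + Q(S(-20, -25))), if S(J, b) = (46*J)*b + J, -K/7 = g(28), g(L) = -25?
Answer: 1/541306074 ≈ 1.8474e-9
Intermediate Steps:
K = 175 (K = -7*(-25) = 175)
S(J, b) = J + 46*J*b (S(J, b) = 46*J*b + J = J + 46*J*b)
Q(G) = G² + 176*G (Q(G) = (G² + 175*G) + G = G² + 176*G)
1/(9181194 + Q(S(-20, -25))) = 1/(9181194 + (-20*(1 + 46*(-25)))*(176 - 20*(1 + 46*(-25)))) = 1/(9181194 + (-20*(1 - 1150))*(176 - 20*(1 - 1150))) = 1/(9181194 + (-20*(-1149))*(176 - 20*(-1149))) = 1/(9181194 + 22980*(176 + 22980)) = 1/(9181194 + 22980*23156) = 1/(9181194 + 532124880) = 1/541306074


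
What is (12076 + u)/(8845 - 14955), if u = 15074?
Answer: -2715/611 ≈ -4.4435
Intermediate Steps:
(12076 + u)/(8845 - 14955) = (12076 + 15074)/(8845 - 14955) = 27150/(-6110) = 27150*(-1/6110) = -2715/611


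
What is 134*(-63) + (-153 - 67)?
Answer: -8662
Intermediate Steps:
134*(-63) + (-153 - 67) = -8442 - 220 = -8662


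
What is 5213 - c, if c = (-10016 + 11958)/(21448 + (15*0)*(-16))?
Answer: 55903241/10724 ≈ 5212.9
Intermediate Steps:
c = 971/10724 (c = 1942/(21448 + 0*(-16)) = 1942/(21448 + 0) = 1942/21448 = 1942*(1/21448) = 971/10724 ≈ 0.090545)
5213 - c = 5213 - 1*971/10724 = 5213 - 971/10724 = 55903241/10724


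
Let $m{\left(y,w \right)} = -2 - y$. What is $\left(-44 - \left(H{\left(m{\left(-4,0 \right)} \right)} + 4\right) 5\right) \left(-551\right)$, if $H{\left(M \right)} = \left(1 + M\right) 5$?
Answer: $76589$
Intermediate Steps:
$H{\left(M \right)} = 5 + 5 M$
$\left(-44 - \left(H{\left(m{\left(-4,0 \right)} \right)} + 4\right) 5\right) \left(-551\right) = \left(-44 - \left(\left(5 + 5 \left(-2 - -4\right)\right) + 4\right) 5\right) \left(-551\right) = \left(-44 - \left(\left(5 + 5 \left(-2 + 4\right)\right) + 4\right) 5\right) \left(-551\right) = \left(-44 - \left(\left(5 + 5 \cdot 2\right) + 4\right) 5\right) \left(-551\right) = \left(-44 - \left(\left(5 + 10\right) + 4\right) 5\right) \left(-551\right) = \left(-44 - \left(15 + 4\right) 5\right) \left(-551\right) = \left(-44 - 19 \cdot 5\right) \left(-551\right) = \left(-44 - 95\right) \left(-551\right) = \left(-139\right) \left(-551\right) = 76589$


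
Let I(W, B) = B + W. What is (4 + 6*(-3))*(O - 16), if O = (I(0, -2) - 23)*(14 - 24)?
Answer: -3276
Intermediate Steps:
O = 250 (O = ((-2 + 0) - 23)*(14 - 24) = (-2 - 23)*(-10) = -25*(-10) = 250)
(4 + 6*(-3))*(O - 16) = (4 + 6*(-3))*(250 - 16) = (4 - 18)*234 = -14*234 = -3276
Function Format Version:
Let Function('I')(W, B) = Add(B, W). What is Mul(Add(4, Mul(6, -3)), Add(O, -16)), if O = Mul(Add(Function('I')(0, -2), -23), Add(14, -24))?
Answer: -3276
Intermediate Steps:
O = 250 (O = Mul(Add(Add(-2, 0), -23), Add(14, -24)) = Mul(Add(-2, -23), -10) = Mul(-25, -10) = 250)
Mul(Add(4, Mul(6, -3)), Add(O, -16)) = Mul(Add(4, Mul(6, -3)), Add(250, -16)) = Mul(Add(4, -18), 234) = Mul(-14, 234) = -3276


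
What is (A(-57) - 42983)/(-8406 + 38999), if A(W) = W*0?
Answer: -42983/30593 ≈ -1.4050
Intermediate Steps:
A(W) = 0
(A(-57) - 42983)/(-8406 + 38999) = (0 - 42983)/(-8406 + 38999) = -42983/30593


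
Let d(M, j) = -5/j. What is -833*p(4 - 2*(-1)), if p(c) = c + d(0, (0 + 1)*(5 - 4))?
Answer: -833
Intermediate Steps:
p(c) = -5 + c (p(c) = c - 5*1/((0 + 1)*(5 - 4)) = c - 5/1 = c - 5*1 = c - 5 = -5 + c)
-833*p(4 - 2*(-1)) = -833*(-5 + (4 - 2*(-1))) = -833*(-5 + (4 + 2)) = -833*(-5 + 6) = -833*1 = -833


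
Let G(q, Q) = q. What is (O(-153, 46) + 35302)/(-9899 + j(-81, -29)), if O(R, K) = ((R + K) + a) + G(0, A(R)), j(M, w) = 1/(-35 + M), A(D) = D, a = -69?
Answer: -4074616/1148285 ≈ -3.5484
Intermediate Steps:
O(R, K) = -69 + K + R (O(R, K) = ((R + K) - 69) + 0 = ((K + R) - 69) + 0 = (-69 + K + R) + 0 = -69 + K + R)
(O(-153, 46) + 35302)/(-9899 + j(-81, -29)) = ((-69 + 46 - 153) + 35302)/(-9899 + 1/(-35 - 81)) = (-176 + 35302)/(-9899 + 1/(-116)) = 35126/(-9899 - 1/116) = 35126/(-1148285/116) = 35126*(-116/1148285) = -4074616/1148285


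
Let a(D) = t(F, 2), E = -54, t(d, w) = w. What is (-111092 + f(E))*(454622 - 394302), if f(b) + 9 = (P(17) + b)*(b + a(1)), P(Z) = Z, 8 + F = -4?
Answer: -6585556640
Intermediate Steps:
F = -12 (F = -8 - 4 = -12)
a(D) = 2
f(b) = -9 + (2 + b)*(17 + b) (f(b) = -9 + (17 + b)*(b + 2) = -9 + (17 + b)*(2 + b) = -9 + (2 + b)*(17 + b))
(-111092 + f(E))*(454622 - 394302) = (-111092 + (25 + (-54)² + 19*(-54)))*(454622 - 394302) = (-111092 + (25 + 2916 - 1026))*60320 = (-111092 + 1915)*60320 = -109177*60320 = -6585556640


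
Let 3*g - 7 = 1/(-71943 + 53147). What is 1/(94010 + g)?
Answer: 18796/1767055817 ≈ 1.0637e-5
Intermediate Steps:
g = 43857/18796 (g = 7/3 + 1/(3*(-71943 + 53147)) = 7/3 + (⅓)/(-18796) = 7/3 + (⅓)*(-1/18796) = 7/3 - 1/56388 = 43857/18796 ≈ 2.3333)
1/(94010 + g) = 1/(94010 + 43857/18796) = 1/(1767055817/18796) = 18796/1767055817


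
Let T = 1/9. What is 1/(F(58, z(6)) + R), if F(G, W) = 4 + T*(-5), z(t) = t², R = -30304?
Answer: -9/272705 ≈ -3.3003e-5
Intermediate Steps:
T = ⅑ ≈ 0.11111
F(G, W) = 31/9 (F(G, W) = 4 + (⅑)*(-5) = 4 - 5/9 = 31/9)
1/(F(58, z(6)) + R) = 1/(31/9 - 30304) = 1/(-272705/9) = -9/272705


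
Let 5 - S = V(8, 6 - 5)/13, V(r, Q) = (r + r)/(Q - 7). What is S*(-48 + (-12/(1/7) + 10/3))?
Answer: -78358/117 ≈ -669.73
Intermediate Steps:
V(r, Q) = 2*r/(-7 + Q) (V(r, Q) = (2*r)/(-7 + Q) = 2*r/(-7 + Q))
S = 203/39 (S = 5 - 2*8/(-7 + (6 - 5))/13 = 5 - 2*8/(-7 + 1)/13 = 5 - 2*8/(-6)/13 = 5 - 2*8*(-1/6)/13 = 5 - (-8)/(3*13) = 5 - 1*(-8/39) = 5 + 8/39 = 203/39 ≈ 5.2051)
S*(-48 + (-12/(1/7) + 10/3)) = 203*(-48 + (-12/(1/7) + 10/3))/39 = 203*(-48 + (-12/1/7 + 10*(1/3)))/39 = 203*(-48 + (-12*7 + 10/3))/39 = 203*(-48 + (-84 + 10/3))/39 = 203*(-48 - 242/3)/39 = (203/39)*(-386/3) = -78358/117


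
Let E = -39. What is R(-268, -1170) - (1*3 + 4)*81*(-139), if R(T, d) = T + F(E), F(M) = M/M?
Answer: 78546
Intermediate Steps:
F(M) = 1
R(T, d) = 1 + T (R(T, d) = T + 1 = 1 + T)
R(-268, -1170) - (1*3 + 4)*81*(-139) = (1 - 268) - (1*3 + 4)*81*(-139) = -267 - (3 + 4)*81*(-139) = -267 - 7*81*(-139) = -267 - 567*(-139) = -267 - 1*(-78813) = -267 + 78813 = 78546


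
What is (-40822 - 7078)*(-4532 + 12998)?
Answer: -405521400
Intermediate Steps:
(-40822 - 7078)*(-4532 + 12998) = -47900*8466 = -405521400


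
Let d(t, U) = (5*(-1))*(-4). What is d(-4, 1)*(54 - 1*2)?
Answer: 1040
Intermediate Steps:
d(t, U) = 20 (d(t, U) = -5*(-4) = 20)
d(-4, 1)*(54 - 1*2) = 20*(54 - 1*2) = 20*(54 - 2) = 20*52 = 1040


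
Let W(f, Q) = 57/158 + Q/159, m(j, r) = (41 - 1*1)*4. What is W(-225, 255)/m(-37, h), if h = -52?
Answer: 16451/1339840 ≈ 0.012278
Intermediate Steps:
m(j, r) = 160 (m(j, r) = (41 - 1)*4 = 40*4 = 160)
W(f, Q) = 57/158 + Q/159 (W(f, Q) = 57*(1/158) + Q*(1/159) = 57/158 + Q/159)
W(-225, 255)/m(-37, h) = (57/158 + (1/159)*255)/160 = (57/158 + 85/53)*(1/160) = (16451/8374)*(1/160) = 16451/1339840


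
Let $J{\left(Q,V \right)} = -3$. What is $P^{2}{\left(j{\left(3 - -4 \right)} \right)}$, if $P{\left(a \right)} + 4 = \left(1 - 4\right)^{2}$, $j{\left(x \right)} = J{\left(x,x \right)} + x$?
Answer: $25$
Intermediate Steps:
$j{\left(x \right)} = -3 + x$
$P{\left(a \right)} = 5$ ($P{\left(a \right)} = -4 + \left(1 - 4\right)^{2} = -4 + \left(-3\right)^{2} = -4 + 9 = 5$)
$P^{2}{\left(j{\left(3 - -4 \right)} \right)} = 5^{2} = 25$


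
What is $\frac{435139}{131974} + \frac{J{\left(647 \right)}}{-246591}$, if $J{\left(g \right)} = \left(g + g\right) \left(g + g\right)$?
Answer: $- \frac{113680655515}{32543600634} \approx -3.4932$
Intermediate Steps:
$J{\left(g \right)} = 4 g^{2}$ ($J{\left(g \right)} = 2 g 2 g = 4 g^{2}$)
$\frac{435139}{131974} + \frac{J{\left(647 \right)}}{-246591} = \frac{435139}{131974} + \frac{4 \cdot 647^{2}}{-246591} = 435139 \cdot \frac{1}{131974} + 4 \cdot 418609 \left(- \frac{1}{246591}\right) = \frac{435139}{131974} + 1674436 \left(- \frac{1}{246591}\right) = \frac{435139}{131974} - \frac{1674436}{246591} = - \frac{113680655515}{32543600634}$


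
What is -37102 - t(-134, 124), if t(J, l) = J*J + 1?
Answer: -55059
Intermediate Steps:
t(J, l) = 1 + J**2 (t(J, l) = J**2 + 1 = 1 + J**2)
-37102 - t(-134, 124) = -37102 - (1 + (-134)**2) = -37102 - (1 + 17956) = -37102 - 1*17957 = -37102 - 17957 = -55059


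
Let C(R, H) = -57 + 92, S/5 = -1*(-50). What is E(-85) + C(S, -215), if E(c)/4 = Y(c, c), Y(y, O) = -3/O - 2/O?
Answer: 599/17 ≈ 35.235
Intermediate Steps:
Y(y, O) = -5/O
E(c) = -20/c (E(c) = 4*(-5/c) = -20/c)
S = 250 (S = 5*(-1*(-50)) = 5*50 = 250)
C(R, H) = 35
E(-85) + C(S, -215) = -20/(-85) + 35 = -20*(-1/85) + 35 = 4/17 + 35 = 599/17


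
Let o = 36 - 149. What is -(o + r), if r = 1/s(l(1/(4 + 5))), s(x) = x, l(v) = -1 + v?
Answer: 913/8 ≈ 114.13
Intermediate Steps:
r = -9/8 (r = 1/(-1 + 1/(4 + 5)) = 1/(-1 + 1/9) = 1/(-8/9) = -9/8 ≈ -1.1250)
o = -113
-(o + r) = -(-113 - 9/8) = -1*(-913/8) = 913/8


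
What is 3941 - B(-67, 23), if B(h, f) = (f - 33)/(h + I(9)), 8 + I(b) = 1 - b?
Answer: 327093/83 ≈ 3940.9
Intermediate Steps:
I(b) = -7 - b (I(b) = -8 + (1 - b) = -7 - b)
B(h, f) = (-33 + f)/(-16 + h) (B(h, f) = (f - 33)/(h + (-7 - 1*9)) = (-33 + f)/(h + (-7 - 9)) = (-33 + f)/(h - 16) = (-33 + f)/(-16 + h))
3941 - B(-67, 23) = 3941 - (-33 + 23)/(-16 - 67) = 3941 - (-10)/(-83) = 3941 - (-1)*(-10)/83 = 3941 - 1*10/83 = 3941 - 10/83 = 327093/83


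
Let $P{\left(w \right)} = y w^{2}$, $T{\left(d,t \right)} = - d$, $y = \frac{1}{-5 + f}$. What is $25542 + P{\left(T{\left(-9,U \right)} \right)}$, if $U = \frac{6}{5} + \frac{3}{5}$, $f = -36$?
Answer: $\frac{1047141}{41} \approx 25540.0$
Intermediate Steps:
$y = - \frac{1}{41}$ ($y = \frac{1}{-5 - 36} = \frac{1}{-41} = - \frac{1}{41} \approx -0.02439$)
$U = \frac{9}{5}$ ($U = 6 \cdot \frac{1}{5} + 3 \cdot \frac{1}{5} = \frac{6}{5} + \frac{3}{5} = \frac{9}{5} \approx 1.8$)
$P{\left(w \right)} = - \frac{w^{2}}{41}$
$25542 + P{\left(T{\left(-9,U \right)} \right)} = 25542 - \frac{\left(\left(-1\right) \left(-9\right)\right)^{2}}{41} = 25542 - \frac{9^{2}}{41} = 25542 - \frac{81}{41} = \frac{1047141}{41}$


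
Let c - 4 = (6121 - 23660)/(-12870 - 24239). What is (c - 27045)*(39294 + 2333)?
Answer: -41770485355110/37109 ≈ -1.1256e+9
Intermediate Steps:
c = 165975/37109 (c = 4 + (6121 - 23660)/(-12870 - 24239) = 4 - 17539/(-37109) = 4 - 17539*(-1/37109) = 4 + 17539/37109 = 165975/37109 ≈ 4.4726)
(c - 27045)*(39294 + 2333) = (165975/37109 - 27045)*(39294 + 2333) = -1003446930/37109*41627 = -41770485355110/37109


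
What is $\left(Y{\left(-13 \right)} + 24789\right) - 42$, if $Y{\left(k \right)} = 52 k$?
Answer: $24071$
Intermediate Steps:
$\left(Y{\left(-13 \right)} + 24789\right) - 42 = \left(52 \left(-13\right) + 24789\right) - 42 = \left(-676 + 24789\right) - 42 = 24113 - 42 = 24071$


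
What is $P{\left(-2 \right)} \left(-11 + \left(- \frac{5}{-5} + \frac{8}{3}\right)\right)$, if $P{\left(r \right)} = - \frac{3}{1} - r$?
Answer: $\frac{22}{3} \approx 7.3333$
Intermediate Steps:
$P{\left(r \right)} = -3 - r$ ($P{\left(r \right)} = \left(-3\right) 1 - r = -3 - r$)
$P{\left(-2 \right)} \left(-11 + \left(- \frac{5}{-5} + \frac{8}{3}\right)\right) = \left(-3 - -2\right) \left(-11 + \left(- \frac{5}{-5} + \frac{8}{3}\right)\right) = \left(-3 + 2\right) \left(-11 + \left(\left(-5\right) \left(- \frac{1}{5}\right) + 8 \cdot \frac{1}{3}\right)\right) = - (-11 + \left(1 + \frac{8}{3}\right)) = - (-11 + \frac{11}{3}) = \left(-1\right) \left(- \frac{22}{3}\right) = \frac{22}{3}$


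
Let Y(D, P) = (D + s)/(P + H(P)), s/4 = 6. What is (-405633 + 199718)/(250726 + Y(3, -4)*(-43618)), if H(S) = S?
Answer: -823660/1591747 ≈ -0.51746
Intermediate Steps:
s = 24 (s = 4*6 = 24)
Y(D, P) = (24 + D)/(2*P) (Y(D, P) = (D + 24)/(P + P) = (24 + D)/((2*P)) = (24 + D)*(1/(2*P)) = (24 + D)/(2*P))
(-405633 + 199718)/(250726 + Y(3, -4)*(-43618)) = (-405633 + 199718)/(250726 + ((½)*(24 + 3)/(-4))*(-43618)) = -205915/(250726 + ((½)*(-¼)*27)*(-43618)) = -205915/(250726 - 27/8*(-43618)) = -205915/(250726 + 588843/4) = -205915/1591747/4 = -205915*4/1591747 = -823660/1591747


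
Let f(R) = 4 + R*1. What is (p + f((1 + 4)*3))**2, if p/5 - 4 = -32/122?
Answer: 5285401/3721 ≈ 1420.4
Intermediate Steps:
f(R) = 4 + R
p = 1140/61 (p = 20 + 5*(-32/122) = 20 + 5*(-32*1/122) = 20 + 5*(-16/61) = 20 - 80/61 = 1140/61 ≈ 18.689)
(p + f((1 + 4)*3))**2 = (1140/61 + (4 + (1 + 4)*3))**2 = (1140/61 + (4 + 5*3))**2 = (1140/61 + (4 + 15))**2 = (1140/61 + 19)**2 = (2299/61)**2 = 5285401/3721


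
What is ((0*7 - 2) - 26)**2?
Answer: 784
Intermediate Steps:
((0*7 - 2) - 26)**2 = ((0 - 2) - 26)**2 = (-2 - 26)**2 = (-28)**2 = 784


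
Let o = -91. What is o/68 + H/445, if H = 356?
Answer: -183/340 ≈ -0.53824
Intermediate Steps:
o/68 + H/445 = -91/68 + 356/445 = -91*1/68 + 356*(1/445) = -91/68 + ⅘ = -183/340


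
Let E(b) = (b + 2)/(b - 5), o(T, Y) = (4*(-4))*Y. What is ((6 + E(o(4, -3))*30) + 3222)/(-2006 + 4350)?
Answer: 17538/12599 ≈ 1.3920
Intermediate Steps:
o(T, Y) = -16*Y
E(b) = (2 + b)/(-5 + b)
((6 + E(o(4, -3))*30) + 3222)/(-2006 + 4350) = ((6 + ((2 - 16*(-3))/(-5 - 16*(-3)))*30) + 3222)/(-2006 + 4350) = ((6 + ((2 + 48)/(-5 + 48))*30) + 3222)/2344 = ((6 + (50/43)*30) + 3222)*(1/2344) = ((6 + 1500/43) + 3222)*(1/2344) = (1758/43 + 3222)*(1/2344) = (140304/43)*(1/2344) = 17538/12599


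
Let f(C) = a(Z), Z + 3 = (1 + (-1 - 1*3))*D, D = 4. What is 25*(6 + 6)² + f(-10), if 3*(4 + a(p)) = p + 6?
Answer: 3593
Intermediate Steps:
Z = -15 (Z = -3 + (1 + (-1 - 1*3))*4 = -3 + (1 + (-1 - 3))*4 = -3 + (1 - 4)*4 = -3 - 3*4 = -3 - 12 = -15)
a(p) = -2 + p/3 (a(p) = -4 + (p + 6)/3 = -4 + (6 + p)/3 = -4 + (2 + p/3) = -2 + p/3)
f(C) = -7 (f(C) = -2 + (⅓)*(-15) = -2 - 5 = -7)
25*(6 + 6)² + f(-10) = 25*(6 + 6)² - 7 = 25*12² - 7 = 25*144 - 7 = 3600 - 7 = 3593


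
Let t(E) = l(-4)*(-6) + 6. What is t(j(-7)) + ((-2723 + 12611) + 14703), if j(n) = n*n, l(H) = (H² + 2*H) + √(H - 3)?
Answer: 24549 - 6*I*√7 ≈ 24549.0 - 15.875*I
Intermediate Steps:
l(H) = H² + √(-3 + H) + 2*H (l(H) = (H² + 2*H) + √(-3 + H) = H² + √(-3 + H) + 2*H)
j(n) = n²
t(E) = -42 - 6*I*√7 (t(E) = ((-4)² + √(-3 - 4) + 2*(-4))*(-6) + 6 = (16 + √(-7) - 8)*(-6) + 6 = (16 + I*√7 - 8)*(-6) + 6 = (8 + I*√7)*(-6) + 6 = (-48 - 6*I*√7) + 6 = -42 - 6*I*√7)
t(j(-7)) + ((-2723 + 12611) + 14703) = (-42 - 6*I*√7) + ((-2723 + 12611) + 14703) = (-42 - 6*I*√7) + (9888 + 14703) = (-42 - 6*I*√7) + 24591 = 24549 - 6*I*√7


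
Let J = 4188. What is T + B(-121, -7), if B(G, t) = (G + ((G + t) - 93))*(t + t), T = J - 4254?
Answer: 4722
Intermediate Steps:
T = -66 (T = 4188 - 4254 = -66)
B(G, t) = 2*t*(-93 + t + 2*G) (B(G, t) = (G + (-93 + G + t))*(2*t) = (-93 + t + 2*G)*(2*t) = 2*t*(-93 + t + 2*G))
T + B(-121, -7) = -66 + 2*(-7)*(-93 - 7 + 2*(-121)) = -66 + 2*(-7)*(-93 - 7 - 242) = -66 + 2*(-7)*(-342) = -66 + 4788 = 4722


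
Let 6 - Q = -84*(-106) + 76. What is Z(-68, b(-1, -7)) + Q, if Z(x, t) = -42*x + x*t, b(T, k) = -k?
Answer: -6594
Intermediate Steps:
Q = -8974 (Q = 6 - (-84*(-106) + 76) = 6 - (8904 + 76) = 6 - 1*8980 = 6 - 8980 = -8974)
Z(x, t) = -42*x + t*x
Z(-68, b(-1, -7)) + Q = -68*(-42 - 1*(-7)) - 8974 = -68*(-42 + 7) - 8974 = -68*(-35) - 8974 = 2380 - 8974 = -6594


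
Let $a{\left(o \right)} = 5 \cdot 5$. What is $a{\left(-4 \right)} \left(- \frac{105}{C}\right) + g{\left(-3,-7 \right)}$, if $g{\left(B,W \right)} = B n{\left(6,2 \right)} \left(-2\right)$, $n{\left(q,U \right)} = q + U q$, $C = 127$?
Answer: $\frac{11091}{127} \approx 87.331$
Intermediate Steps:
$a{\left(o \right)} = 25$
$g{\left(B,W \right)} = - 36 B$ ($g{\left(B,W \right)} = B 6 \left(1 + 2\right) \left(-2\right) = B 6 \cdot 3 \left(-2\right) = B 18 \left(-2\right) = 18 B \left(-2\right) = - 36 B$)
$a{\left(-4 \right)} \left(- \frac{105}{C}\right) + g{\left(-3,-7 \right)} = 25 \left(- \frac{105}{127}\right) - -108 = 25 \left(\left(-105\right) \frac{1}{127}\right) + 108 = 25 \left(- \frac{105}{127}\right) + 108 = - \frac{2625}{127} + 108 = \frac{11091}{127}$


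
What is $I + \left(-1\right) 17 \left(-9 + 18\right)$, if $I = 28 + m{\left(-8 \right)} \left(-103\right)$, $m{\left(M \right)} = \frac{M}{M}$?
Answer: $-228$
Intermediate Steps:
$m{\left(M \right)} = 1$
$I = -75$ ($I = 28 + 1 \left(-103\right) = 28 - 103 = -75$)
$I + \left(-1\right) 17 \left(-9 + 18\right) = -75 + \left(-1\right) 17 \left(-9 + 18\right) = -75 - 153 = -228$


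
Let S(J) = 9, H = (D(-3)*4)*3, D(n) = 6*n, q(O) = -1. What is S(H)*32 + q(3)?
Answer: 287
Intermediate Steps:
H = -216 (H = ((6*(-3))*4)*3 = -18*4*3 = -72*3 = -216)
S(H)*32 + q(3) = 9*32 - 1 = 288 - 1 = 287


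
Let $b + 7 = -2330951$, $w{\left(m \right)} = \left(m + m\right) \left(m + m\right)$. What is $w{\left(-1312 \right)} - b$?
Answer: $9216334$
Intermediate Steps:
$w{\left(m \right)} = 4 m^{2}$ ($w{\left(m \right)} = 2 m 2 m = 4 m^{2}$)
$b = -2330958$ ($b = -7 - 2330951 = -2330958$)
$w{\left(-1312 \right)} - b = 4 \left(-1312\right)^{2} - -2330958 = 4 \cdot 1721344 + 2330958 = 6885376 + 2330958 = 9216334$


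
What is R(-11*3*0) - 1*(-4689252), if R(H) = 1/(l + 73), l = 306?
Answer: 1777226509/379 ≈ 4.6892e+6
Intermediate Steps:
R(H) = 1/379 (R(H) = 1/(306 + 73) = 1/379)
R(-11*3*0) - 1*(-4689252) = 1/379 - 1*(-4689252) = 1/379 + 4689252 = 1777226509/379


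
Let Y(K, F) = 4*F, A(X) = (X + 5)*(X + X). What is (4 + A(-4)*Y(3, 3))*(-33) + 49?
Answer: 3085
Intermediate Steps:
A(X) = 2*X*(5 + X) (A(X) = (5 + X)*(2*X) = 2*X*(5 + X))
(4 + A(-4)*Y(3, 3))*(-33) + 49 = (4 + (2*(-4)*(5 - 4))*(4*3))*(-33) + 49 = (4 + (2*(-4)*1)*12)*(-33) + 49 = (4 - 8*12)*(-33) + 49 = (4 - 96)*(-33) + 49 = -92*(-33) + 49 = 3036 + 49 = 3085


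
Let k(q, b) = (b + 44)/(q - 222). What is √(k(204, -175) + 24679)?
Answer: √888706/6 ≈ 157.12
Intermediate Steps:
k(q, b) = (44 + b)/(-222 + q)
√(k(204, -175) + 24679) = √((44 - 175)/(-222 + 204) + 24679) = √(-131/(-18) + 24679) = √(-1/18*(-131) + 24679) = √(131/18 + 24679) = √(444353/18) = √888706/6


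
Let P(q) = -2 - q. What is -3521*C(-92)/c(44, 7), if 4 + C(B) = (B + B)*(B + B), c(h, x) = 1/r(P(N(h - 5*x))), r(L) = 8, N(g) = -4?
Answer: -953543136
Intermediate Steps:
c(h, x) = 1/8
C(B) = -4 + 4*B**2 (C(B) = -4 + (B + B)*(B + B) = -4 + (2*B)*(2*B) = -4 + 4*B**2)
-3521*C(-92)/c(44, 7) = -3521/(1/(8*(-4 + 4*(-92)**2))) = -3521/(1/(8*(-4 + 4*8464))) = -3521/(1/(8*(-4 + 33856))) = -3521/((1/8)/33852) = -3521/((1/8)*(1/33852)) = -3521/1/270816 = -3521*270816 = -953543136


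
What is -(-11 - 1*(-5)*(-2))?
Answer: 21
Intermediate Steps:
-(-11 - 1*(-5)*(-2)) = -(-11 + 5*(-2)) = -(-11 - 10) = -1*(-21) = 21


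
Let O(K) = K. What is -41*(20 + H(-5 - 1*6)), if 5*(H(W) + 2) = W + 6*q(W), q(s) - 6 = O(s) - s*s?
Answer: 27757/5 ≈ 5551.4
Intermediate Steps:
q(s) = 6 + s - s**2 (q(s) = 6 + (s - s*s) = 6 + (s - s**2) = 6 + s - s**2)
H(W) = 26/5 - 6*W**2/5 + 7*W/5 (H(W) = -2 + (W + 6*(6 + W - W**2))/5 = -2 + (W + (36 - 6*W**2 + 6*W))/5 = -2 + (36 - 6*W**2 + 7*W)/5 = -2 + (36/5 - 6*W**2/5 + 7*W/5) = 26/5 - 6*W**2/5 + 7*W/5)
-41*(20 + H(-5 - 1*6)) = -41*(20 + (26/5 - 6*(-5 - 1*6)**2/5 + 7*(-5 - 1*6)/5)) = -41*(20 + (26/5 - 6*(-5 - 6)**2/5 + 7*(-5 - 6)/5)) = -41*(20 + (26/5 - 6/5*(-11)**2 + (7/5)*(-11))) = -41*(20 + (26/5 - 6/5*121 - 77/5)) = -41*(20 + (26/5 - 726/5 - 77/5)) = -41*(20 - 777/5) = -41*(-677/5) = 27757/5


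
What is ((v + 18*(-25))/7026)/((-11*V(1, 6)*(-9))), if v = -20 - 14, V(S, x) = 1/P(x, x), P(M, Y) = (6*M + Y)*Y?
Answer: -616/3513 ≈ -0.17535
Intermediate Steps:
P(M, Y) = Y*(Y + 6*M) (P(M, Y) = (Y + 6*M)*Y = Y*(Y + 6*M))
V(S, x) = 1/(7*x²) (V(S, x) = 1/(x*(x + 6*x)) = 1/(x*(7*x)) = 1/(7*x²))
v = -34
((v + 18*(-25))/7026)/((-11*V(1, 6)*(-9))) = ((-34 + 18*(-25))/7026)/((-11/(7*6²)*(-9))) = ((-34 - 450)*(1/7026))/((-11/(7*36)*(-9))) = (-484*1/7026)/((-11*1/252*(-9))) = -242/(3513*((-11/252*(-9)))) = -242/(3513*11/28) = -242/3513*28/11 = -616/3513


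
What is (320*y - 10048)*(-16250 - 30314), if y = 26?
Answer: 80462592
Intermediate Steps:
(320*y - 10048)*(-16250 - 30314) = (320*26 - 10048)*(-16250 - 30314) = (8320 - 10048)*(-46564) = -1728*(-46564) = 80462592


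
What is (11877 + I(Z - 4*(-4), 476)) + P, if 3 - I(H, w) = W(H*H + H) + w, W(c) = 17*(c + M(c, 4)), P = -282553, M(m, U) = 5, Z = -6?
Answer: -273104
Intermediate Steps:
W(c) = 85 + 17*c (W(c) = 17*(c + 5) = 17*(5 + c) = 85 + 17*c)
I(H, w) = -82 - w - 17*H - 17*H² (I(H, w) = 3 - ((85 + 17*(H*H + H)) + w) = 3 - ((85 + 17*(H² + H)) + w) = 3 - ((85 + 17*(H + H²)) + w) = 3 - ((85 + (17*H + 17*H²)) + w) = 3 - ((85 + 17*H + 17*H²) + w) = 3 - (85 + w + 17*H + 17*H²) = 3 + (-85 - w - 17*H - 17*H²) = -82 - w - 17*H - 17*H²)
(11877 + I(Z - 4*(-4), 476)) + P = (11877 + (-82 - 1*476 - 17*(-6 - 4*(-4))*(1 + (-6 - 4*(-4))))) - 282553 = (11877 + (-82 - 476 - 17*(-6 + 16)*(1 + (-6 + 16)))) - 282553 = (11877 + (-82 - 476 - 17*10*(1 + 10))) - 282553 = (11877 + (-82 - 476 - 17*10*11)) - 282553 = (11877 + (-82 - 476 - 1870)) - 282553 = (11877 - 2428) - 282553 = 9449 - 282553 = -273104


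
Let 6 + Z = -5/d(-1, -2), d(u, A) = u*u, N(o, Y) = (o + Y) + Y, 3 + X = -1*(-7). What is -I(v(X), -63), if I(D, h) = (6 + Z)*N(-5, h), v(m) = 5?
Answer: -655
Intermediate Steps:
X = 4 (X = -3 - 1*(-7) = -3 + 7 = 4)
N(o, Y) = o + 2*Y (N(o, Y) = (Y + o) + Y = o + 2*Y)
d(u, A) = u²
Z = -11 (Z = -6 - 5/((-1)²) = -6 - 5/1 = -6 - 5*1 = -6 - 5 = -11)
I(D, h) = 25 - 10*h (I(D, h) = (6 - 11)*(-5 + 2*h) = -5*(-5 + 2*h) = 25 - 10*h)
-I(v(X), -63) = -(25 - 10*(-63)) = -(25 + 630) = -1*655 = -655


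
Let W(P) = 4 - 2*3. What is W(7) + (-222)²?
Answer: 49282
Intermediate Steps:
W(P) = -2 (W(P) = 4 - 6 = -2)
W(7) + (-222)² = -2 + (-222)² = -2 + 49284 = 49282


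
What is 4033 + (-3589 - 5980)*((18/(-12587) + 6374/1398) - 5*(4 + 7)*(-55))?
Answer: -255026201949499/8798313 ≈ -2.8986e+7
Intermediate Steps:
4033 + (-3589 - 5980)*((18/(-12587) + 6374/1398) - 5*(4 + 7)*(-55)) = 4033 - 9569*((18*(-1/12587) + 6374*(1/1398)) - 5*11*(-55)) = 4033 - 9569*((-18/12587 + 3187/699) - 55*(-55)) = 4033 - 9569*(40102187/8798313 + 3025) = 4033 - 9569*26654999012/8798313 = 4033 - 255061685545828/8798313 = -255026201949499/8798313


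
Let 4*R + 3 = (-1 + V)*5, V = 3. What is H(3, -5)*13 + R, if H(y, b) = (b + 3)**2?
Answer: 215/4 ≈ 53.750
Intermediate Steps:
R = 7/4 (R = -3/4 + ((-1 + 3)*5)/4 = -3/4 + (2*5)/4 = -3/4 + (1/4)*10 = -3/4 + 5/2 = 7/4 ≈ 1.7500)
H(y, b) = (3 + b)**2
H(3, -5)*13 + R = (3 - 5)**2*13 + 7/4 = (-2)**2*13 + 7/4 = 4*13 + 7/4 = 52 + 7/4 = 215/4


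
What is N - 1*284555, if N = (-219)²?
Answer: -236594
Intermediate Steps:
N = 47961
N - 1*284555 = 47961 - 1*284555 = 47961 - 284555 = -236594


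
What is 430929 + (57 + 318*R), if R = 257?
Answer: 512712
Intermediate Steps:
430929 + (57 + 318*R) = 430929 + (57 + 318*257) = 430929 + (57 + 81726) = 430929 + 81783 = 512712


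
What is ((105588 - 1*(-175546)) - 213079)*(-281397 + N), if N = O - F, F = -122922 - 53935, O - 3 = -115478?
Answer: -14973120825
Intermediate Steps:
O = -115475 (O = 3 - 115478 = -115475)
F = -176857
N = 61382 (N = -115475 - 1*(-176857) = -115475 + 176857 = 61382)
((105588 - 1*(-175546)) - 213079)*(-281397 + N) = ((105588 - 1*(-175546)) - 213079)*(-281397 + 61382) = ((105588 + 175546) - 213079)*(-220015) = (281134 - 213079)*(-220015) = 68055*(-220015) = -14973120825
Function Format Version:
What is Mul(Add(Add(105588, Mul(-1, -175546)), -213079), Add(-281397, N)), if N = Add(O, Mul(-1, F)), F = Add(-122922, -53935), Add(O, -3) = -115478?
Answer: -14973120825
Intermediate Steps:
O = -115475 (O = Add(3, -115478) = -115475)
F = -176857
N = 61382 (N = Add(-115475, Mul(-1, -176857)) = Add(-115475, 176857) = 61382)
Mul(Add(Add(105588, Mul(-1, -175546)), -213079), Add(-281397, N)) = Mul(Add(Add(105588, Mul(-1, -175546)), -213079), Add(-281397, 61382)) = Mul(Add(Add(105588, 175546), -213079), -220015) = Mul(Add(281134, -213079), -220015) = Mul(68055, -220015) = -14973120825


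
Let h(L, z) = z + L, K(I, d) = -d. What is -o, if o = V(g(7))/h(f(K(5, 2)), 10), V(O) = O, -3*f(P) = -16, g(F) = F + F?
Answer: -21/23 ≈ -0.91304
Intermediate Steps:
g(F) = 2*F
f(P) = 16/3 (f(P) = -1/3*(-16) = 16/3)
h(L, z) = L + z
o = 21/23 (o = (2*7)/(16/3 + 10) = 14/(46/3) = 14*(3/46) = 21/23 ≈ 0.91304)
-o = -1*21/23 = -21/23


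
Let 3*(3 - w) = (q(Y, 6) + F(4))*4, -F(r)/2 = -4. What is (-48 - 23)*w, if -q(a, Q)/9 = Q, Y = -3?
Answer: -13703/3 ≈ -4567.7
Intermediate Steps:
q(a, Q) = -9*Q
F(r) = 8 (F(r) = -2*(-4) = 8)
w = 193/3 (w = 3 - (-9*6 + 8)*4/3 = 3 - (-54 + 8)*4/3 = 3 - (-46)*4/3 = 3 - ⅓*(-184) = 3 + 184/3 = 193/3 ≈ 64.333)
(-48 - 23)*w = (-48 - 23)*(193/3) = -71*193/3 = -13703/3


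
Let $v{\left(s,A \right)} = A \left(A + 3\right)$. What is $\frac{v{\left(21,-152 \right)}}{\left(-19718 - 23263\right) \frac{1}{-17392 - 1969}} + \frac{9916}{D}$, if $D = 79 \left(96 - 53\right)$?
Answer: $\frac{1489969691012}{146006457} \approx 10205.0$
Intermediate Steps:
$v{\left(s,A \right)} = A \left(3 + A\right)$
$D = 3397$ ($D = 79 \cdot 43 = 3397$)
$\frac{v{\left(21,-152 \right)}}{\left(-19718 - 23263\right) \frac{1}{-17392 - 1969}} + \frac{9916}{D} = \frac{\left(-152\right) \left(3 - 152\right)}{\left(-19718 - 23263\right) \frac{1}{-17392 - 1969}} + \frac{9916}{3397} = \frac{\left(-152\right) \left(-149\right)}{\left(-42981\right) \frac{1}{-19361}} + 9916 \cdot \frac{1}{3397} = \frac{22648}{\left(-42981\right) \left(- \frac{1}{19361}\right)} + \frac{9916}{3397} = \frac{22648}{\frac{42981}{19361}} + \frac{9916}{3397} = 22648 \cdot \frac{19361}{42981} + \frac{9916}{3397} = \frac{438487928}{42981} + \frac{9916}{3397} = \frac{1489969691012}{146006457}$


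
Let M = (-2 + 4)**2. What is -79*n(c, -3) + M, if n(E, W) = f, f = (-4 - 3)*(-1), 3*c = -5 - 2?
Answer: -549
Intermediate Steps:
c = -7/3 (c = (-5 - 2)/3 = (1/3)*(-7) = -7/3 ≈ -2.3333)
M = 4 (M = 2**2 = 4)
f = 7 (f = -7*(-1) = 7)
n(E, W) = 7
-79*n(c, -3) + M = -79*7 + 4 = -553 + 4 = -549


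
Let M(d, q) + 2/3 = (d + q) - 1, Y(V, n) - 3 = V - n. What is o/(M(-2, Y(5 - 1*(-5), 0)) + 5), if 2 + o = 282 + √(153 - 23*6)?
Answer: 840/43 + 3*√15/43 ≈ 19.805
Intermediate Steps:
Y(V, n) = 3 + V - n (Y(V, n) = 3 + (V - n) = 3 + V - n)
M(d, q) = -5/3 + d + q (M(d, q) = -⅔ + ((d + q) - 1) = -⅔ + (-1 + d + q) = -5/3 + d + q)
o = 280 + √15 (o = -2 + (282 + √(153 - 23*6)) = -2 + (282 + √(153 - 138)) = -2 + (282 + √15) = 280 + √15 ≈ 283.87)
o/(M(-2, Y(5 - 1*(-5), 0)) + 5) = (280 + √15)/((-5/3 - 2 + (3 + (5 - 1*(-5)) - 1*0)) + 5) = (280 + √15)/((-5/3 - 2 + (3 + (5 + 5) + 0)) + 5) = (280 + √15)/((-5/3 - 2 + (3 + 10 + 0)) + 5) = (280 + √15)/((-5/3 - 2 + 13) + 5) = (280 + √15)/(28/3 + 5) = (280 + √15)/(43/3) = (280 + √15)*(3/43) = 840/43 + 3*√15/43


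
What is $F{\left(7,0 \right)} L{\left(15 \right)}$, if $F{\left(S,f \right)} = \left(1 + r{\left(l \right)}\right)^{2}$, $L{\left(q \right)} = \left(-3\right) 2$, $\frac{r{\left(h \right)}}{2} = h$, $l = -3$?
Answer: $-150$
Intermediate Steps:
$r{\left(h \right)} = 2 h$
$L{\left(q \right)} = -6$
$F{\left(S,f \right)} = 25$ ($F{\left(S,f \right)} = \left(1 + 2 \left(-3\right)\right)^{2} = \left(1 - 6\right)^{2} = \left(-5\right)^{2} = 25$)
$F{\left(7,0 \right)} L{\left(15 \right)} = 25 \left(-6\right) = -150$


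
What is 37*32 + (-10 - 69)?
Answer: 1105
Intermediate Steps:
37*32 + (-10 - 69) = 1184 - 79 = 1105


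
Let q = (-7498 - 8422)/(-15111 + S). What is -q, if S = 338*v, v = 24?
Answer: -15920/6999 ≈ -2.2746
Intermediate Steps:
S = 8112 (S = 338*24 = 8112)
q = 15920/6999 (q = (-7498 - 8422)/(-15111 + 8112) = -15920/(-6999) = -15920*(-1/6999) = 15920/6999 ≈ 2.2746)
-q = -1*15920/6999 = -15920/6999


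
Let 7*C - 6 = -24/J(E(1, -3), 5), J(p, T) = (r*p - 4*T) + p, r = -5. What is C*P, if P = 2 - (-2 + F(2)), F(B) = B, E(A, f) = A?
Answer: 2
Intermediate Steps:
J(p, T) = -4*T - 4*p (J(p, T) = (-5*p - 4*T) + p = -4*T - 4*p)
C = 1 (C = 6/7 + (-24/(-4*5 - 4*1))/7 = 6/7 + (-24/(-20 - 4))/7 = 6/7 + (-24/(-24))/7 = 6/7 + (-24*(-1/24))/7 = 6/7 + (1/7)*1 = 6/7 + 1/7 = 1)
P = 2 (P = 2 - (-2 + 2) = 2 - 1*0 = 2 + 0 = 2)
C*P = 1*2 = 2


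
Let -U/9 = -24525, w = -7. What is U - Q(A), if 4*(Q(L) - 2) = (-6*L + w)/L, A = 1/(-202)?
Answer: 220371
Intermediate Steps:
A = -1/202 ≈ -0.0049505
U = 220725 (U = -9*(-24525) = 220725)
Q(L) = 2 + (-7 - 6*L)/(4*L) (Q(L) = 2 + ((-6*L - 7)/L)/4 = 2 + ((-7 - 6*L)/L)/4 = 2 + (-7 - 6*L)/(4*L))
U - Q(A) = 220725 - (-7 + 2*(-1/202))/(4*(-1/202)) = 220725 - (-202)*(-7 - 1/101)/4 = 220725 - (-202)*(-708)/(4*101) = 220725 - 1*354 = 220725 - 354 = 220371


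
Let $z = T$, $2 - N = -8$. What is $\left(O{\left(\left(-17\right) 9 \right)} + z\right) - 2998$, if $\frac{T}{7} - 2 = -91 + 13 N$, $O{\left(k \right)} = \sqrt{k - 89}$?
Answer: $-2711 + 11 i \sqrt{2} \approx -2711.0 + 15.556 i$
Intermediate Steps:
$N = 10$ ($N = 2 - -8 = 2 + 8 = 10$)
$O{\left(k \right)} = \sqrt{-89 + k}$
$T = 287$ ($T = 14 + 7 \left(-91 + 13 \cdot 10\right) = 14 + 7 \left(-91 + 130\right) = 14 + 7 \cdot 39 = 14 + 273 = 287$)
$z = 287$
$\left(O{\left(\left(-17\right) 9 \right)} + z\right) - 2998 = \left(\sqrt{-89 - 153} + 287\right) - 2998 = \left(\sqrt{-242} + 287\right) - 2998 = \left(11 i \sqrt{2} + 287\right) - 2998 = \left(287 + 11 i \sqrt{2}\right) - 2998 = -2711 + 11 i \sqrt{2}$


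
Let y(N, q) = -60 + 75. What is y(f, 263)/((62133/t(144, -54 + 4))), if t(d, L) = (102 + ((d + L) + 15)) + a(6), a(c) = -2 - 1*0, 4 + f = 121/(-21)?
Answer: 1045/20711 ≈ 0.050456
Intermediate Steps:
f = -205/21 (f = -4 + 121/(-21) = -4 + 121*(-1/21) = -4 - 121/21 = -205/21 ≈ -9.7619)
a(c) = -2 (a(c) = -2 + 0 = -2)
y(N, q) = 15
t(d, L) = 115 + L + d (t(d, L) = (102 + ((d + L) + 15)) - 2 = (102 + ((L + d) + 15)) - 2 = (102 + (15 + L + d)) - 2 = (117 + L + d) - 2 = 115 + L + d)
y(f, 263)/((62133/t(144, -54 + 4))) = 15/((62133/(115 + (-54 + 4) + 144))) = 15/((62133/(115 - 50 + 144))) = 15/((62133/209)) = 15/((62133*(1/209))) = 15/(62133/209) = 15*(209/62133) = 1045/20711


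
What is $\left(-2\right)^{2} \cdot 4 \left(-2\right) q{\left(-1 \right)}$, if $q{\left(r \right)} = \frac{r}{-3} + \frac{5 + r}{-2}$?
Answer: $\frac{160}{3} \approx 53.333$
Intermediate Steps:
$q{\left(r \right)} = - \frac{5}{2} - \frac{5 r}{6}$ ($q{\left(r \right)} = r \left(- \frac{1}{3}\right) + \left(5 + r\right) \left(- \frac{1}{2}\right) = - \frac{r}{3} - \left(\frac{5}{2} + \frac{r}{2}\right) = - \frac{5}{2} - \frac{5 r}{6}$)
$\left(-2\right)^{2} \cdot 4 \left(-2\right) q{\left(-1 \right)} = \left(-2\right)^{2} \cdot 4 \left(-2\right) \left(- \frac{5}{2} - - \frac{5}{6}\right) = 4 \left(- 8 \left(- \frac{5}{2} + \frac{5}{6}\right)\right) = 4 \left(\left(-8\right) \left(- \frac{5}{3}\right)\right) = 4 \cdot \frac{40}{3} = \frac{160}{3}$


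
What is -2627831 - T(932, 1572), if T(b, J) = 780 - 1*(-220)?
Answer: -2628831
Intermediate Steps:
T(b, J) = 1000 (T(b, J) = 780 + 220 = 1000)
-2627831 - T(932, 1572) = -2627831 - 1*1000 = -2627831 - 1000 = -2628831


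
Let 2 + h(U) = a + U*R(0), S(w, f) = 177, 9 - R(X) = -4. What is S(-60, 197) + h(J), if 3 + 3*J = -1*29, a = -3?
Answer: 100/3 ≈ 33.333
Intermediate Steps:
R(X) = 13 (R(X) = 9 - 1*(-4) = 9 + 4 = 13)
J = -32/3 (J = -1 + (-1*29)/3 = -1 + (⅓)*(-29) = -1 - 29/3 = -32/3 ≈ -10.667)
h(U) = -5 + 13*U (h(U) = -2 + (-3 + U*13) = -2 + (-3 + 13*U) = -5 + 13*U)
S(-60, 197) + h(J) = 177 + (-5 + 13*(-32/3)) = 177 + (-5 - 416/3) = 177 - 431/3 = 100/3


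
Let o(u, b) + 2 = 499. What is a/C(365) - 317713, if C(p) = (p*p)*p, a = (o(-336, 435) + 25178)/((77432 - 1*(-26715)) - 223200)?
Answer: -931294037441748/2931243095 ≈ -3.1771e+5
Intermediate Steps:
o(u, b) = 497 (o(u, b) = -2 + 499 = 497)
a = -325/1507 (a = (497 + 25178)/((77432 - 1*(-26715)) - 223200) = 25675/((77432 + 26715) - 223200) = 25675/(104147 - 223200) = 25675/(-119053) = 25675*(-1/119053) = -325/1507 ≈ -0.21566)
C(p) = p**3 (C(p) = p**2*p = p**3)
a/C(365) - 317713 = -325/(1507*(365**3)) - 317713 = -325/1507/48627125 - 317713 = -325/1507*1/48627125 - 317713 = -13/2931243095 - 317713 = -931294037441748/2931243095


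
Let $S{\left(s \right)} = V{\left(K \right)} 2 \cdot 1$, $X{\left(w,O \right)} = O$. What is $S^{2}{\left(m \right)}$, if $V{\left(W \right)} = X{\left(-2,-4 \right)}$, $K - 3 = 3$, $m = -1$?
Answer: $64$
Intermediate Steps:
$K = 6$ ($K = 3 + 3 = 6$)
$V{\left(W \right)} = -4$
$S{\left(s \right)} = -8$ ($S{\left(s \right)} = \left(-4\right) 2 \cdot 1 = \left(-8\right) 1 = -8$)
$S^{2}{\left(m \right)} = \left(-8\right)^{2} = 64$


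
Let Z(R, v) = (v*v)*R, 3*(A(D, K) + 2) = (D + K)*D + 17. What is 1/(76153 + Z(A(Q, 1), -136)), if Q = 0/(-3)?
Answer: 3/431915 ≈ 6.9458e-6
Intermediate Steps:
Q = 0 (Q = 0*(-⅓) = 0)
A(D, K) = 11/3 + D*(D + K)/3 (A(D, K) = -2 + ((D + K)*D + 17)/3 = -2 + (D*(D + K) + 17)/3 = -2 + (17 + D*(D + K))/3 = -2 + (17/3 + D*(D + K)/3) = 11/3 + D*(D + K)/3)
Z(R, v) = R*v² (Z(R, v) = v²*R = R*v²)
1/(76153 + Z(A(Q, 1), -136)) = 1/(76153 + (11/3 + (⅓)*0² + (⅓)*0*1)*(-136)²) = 1/(76153 + (11/3 + (⅓)*0 + 0)*18496) = 1/(76153 + (11/3 + 0 + 0)*18496) = 1/(76153 + (11/3)*18496) = 1/(76153 + 203456/3) = 1/(431915/3) = 3/431915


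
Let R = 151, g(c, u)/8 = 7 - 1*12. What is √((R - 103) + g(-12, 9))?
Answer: 2*√2 ≈ 2.8284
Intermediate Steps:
g(c, u) = -40 (g(c, u) = 8*(7 - 1*12) = 8*(7 - 12) = 8*(-5) = -40)
√((R - 103) + g(-12, 9)) = √((151 - 103) - 40) = √(48 - 40) = √8 = 2*√2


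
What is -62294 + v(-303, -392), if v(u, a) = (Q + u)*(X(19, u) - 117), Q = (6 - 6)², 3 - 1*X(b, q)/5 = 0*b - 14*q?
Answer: 6395242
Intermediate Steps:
X(b, q) = 15 + 70*q (X(b, q) = 15 - 5*(0*b - 14*q) = 15 - 5*(0 - 14*q) = 15 - (-70)*q = 15 + 70*q)
Q = 0 (Q = 0² = 0)
v(u, a) = u*(-102 + 70*u) (v(u, a) = (0 + u)*((15 + 70*u) - 117) = u*(-102 + 70*u))
-62294 + v(-303, -392) = -62294 + 2*(-303)*(-51 + 35*(-303)) = -62294 + 2*(-303)*(-51 - 10605) = -62294 + 2*(-303)*(-10656) = -62294 + 6457536 = 6395242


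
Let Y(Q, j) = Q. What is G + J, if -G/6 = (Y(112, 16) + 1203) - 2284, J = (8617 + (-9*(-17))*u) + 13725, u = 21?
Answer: 31369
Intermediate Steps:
J = 25555 (J = (8617 - 9*(-17)*21) + 13725 = (8617 + 153*21) + 13725 = (8617 + 3213) + 13725 = 11830 + 13725 = 25555)
G = 5814 (G = -6*((112 + 1203) - 2284) = -6*(1315 - 2284) = -6*(-969) = 5814)
G + J = 5814 + 25555 = 31369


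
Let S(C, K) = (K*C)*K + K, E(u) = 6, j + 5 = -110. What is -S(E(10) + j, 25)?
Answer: 68100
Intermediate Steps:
j = -115 (j = -5 - 110 = -115)
S(C, K) = K + C*K**2 (S(C, K) = (C*K)*K + K = C*K**2 + K = K + C*K**2)
-S(E(10) + j, 25) = -25*(1 + (6 - 115)*25) = -25*(1 - 109*25) = -25*(1 - 2725) = -25*(-2724) = -1*(-68100) = 68100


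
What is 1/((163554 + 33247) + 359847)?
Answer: 1/556648 ≈ 1.7965e-6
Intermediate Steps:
1/((163554 + 33247) + 359847) = 1/(196801 + 359847) = 1/556648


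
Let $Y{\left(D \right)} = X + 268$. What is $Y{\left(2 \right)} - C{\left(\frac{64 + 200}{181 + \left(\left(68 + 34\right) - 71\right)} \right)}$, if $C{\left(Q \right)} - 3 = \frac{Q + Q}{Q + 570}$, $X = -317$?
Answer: $- \frac{131207}{2523} \approx -52.004$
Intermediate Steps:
$Y{\left(D \right)} = -49$ ($Y{\left(D \right)} = -317 + 268 = -49$)
$C{\left(Q \right)} = 3 + \frac{2 Q}{570 + Q}$ ($C{\left(Q \right)} = 3 + \frac{Q + Q}{Q + 570} = 3 + \frac{2 Q}{570 + Q}$)
$Y{\left(2 \right)} - C{\left(\frac{64 + 200}{181 + \left(\left(68 + 34\right) - 71\right)} \right)} = -49 - \frac{5 \left(342 + \frac{64 + 200}{181 + \left(\left(68 + 34\right) - 71\right)}\right)}{570 + \frac{64 + 200}{181 + \left(\left(68 + 34\right) - 71\right)}} = -49 - \frac{5 \left(342 + \frac{264}{181 + \left(102 - 71\right)}\right)}{570 + \frac{264}{181 + \left(102 - 71\right)}} = -49 - \frac{5 \left(342 + \frac{264}{181 + 31}\right)}{570 + \frac{264}{181 + 31}} = -49 - \frac{5 \left(342 + \frac{264}{212}\right)}{570 + \frac{264}{212}} = -49 - \frac{5 \left(342 + 264 \cdot \frac{1}{212}\right)}{570 + 264 \cdot \frac{1}{212}} = -49 - \frac{5 \left(342 + \frac{66}{53}\right)}{570 + \frac{66}{53}} = -49 - 5 \frac{1}{\frac{30276}{53}} \cdot \frac{18192}{53} = -49 - 5 \cdot \frac{53}{30276} \cdot \frac{18192}{53} = -49 - \frac{7580}{2523} = - \frac{131207}{2523}$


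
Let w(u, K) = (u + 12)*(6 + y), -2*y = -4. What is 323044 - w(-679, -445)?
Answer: 328380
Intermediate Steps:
y = 2 (y = -½*(-4) = 2)
w(u, K) = 96 + 8*u (w(u, K) = (u + 12)*(6 + 2) = (12 + u)*8 = 96 + 8*u)
323044 - w(-679, -445) = 323044 - (96 + 8*(-679)) = 323044 - (96 - 5432) = 323044 - 1*(-5336) = 323044 + 5336 = 328380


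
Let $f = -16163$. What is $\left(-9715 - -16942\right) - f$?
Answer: $23390$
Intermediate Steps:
$\left(-9715 - -16942\right) - f = \left(-9715 - -16942\right) - -16163 = \left(-9715 + 16942\right) + 16163 = 7227 + 16163 = 23390$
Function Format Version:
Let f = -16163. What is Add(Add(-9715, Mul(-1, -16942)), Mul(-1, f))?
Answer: 23390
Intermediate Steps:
Add(Add(-9715, Mul(-1, -16942)), Mul(-1, f)) = Add(Add(-9715, Mul(-1, -16942)), Mul(-1, -16163)) = Add(Add(-9715, 16942), 16163) = Add(7227, 16163) = 23390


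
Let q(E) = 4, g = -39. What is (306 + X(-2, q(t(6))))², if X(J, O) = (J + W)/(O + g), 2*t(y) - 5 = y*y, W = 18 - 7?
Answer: 114511401/1225 ≈ 93479.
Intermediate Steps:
W = 11
t(y) = 5/2 + y²/2 (t(y) = 5/2 + (y*y)/2 = 5/2 + y²/2)
X(J, O) = (11 + J)/(-39 + O) (X(J, O) = (J + 11)/(O - 39) = (11 + J)/(-39 + O))
(306 + X(-2, q(t(6))))² = (306 + (11 - 2)/(-39 + 4))² = (306 + 9/(-35))² = (306 - 1/35*9)² = (306 - 9/35)² = (10701/35)² = 114511401/1225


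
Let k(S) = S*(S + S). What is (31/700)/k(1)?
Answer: 31/1400 ≈ 0.022143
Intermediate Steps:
k(S) = 2*S² (k(S) = S*(2*S) = 2*S²)
(31/700)/k(1) = (31/700)/((2*1²)) = (31*(1/700))/((2*1)) = (31/700)/2 = (31/700)*(½) = 31/1400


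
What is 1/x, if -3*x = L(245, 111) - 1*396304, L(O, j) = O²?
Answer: 1/112093 ≈ 8.9212e-6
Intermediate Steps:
x = 112093 (x = -(245² - 1*396304)/3 = -(60025 - 396304)/3 = -⅓*(-336279) = 112093)
1/x = 1/112093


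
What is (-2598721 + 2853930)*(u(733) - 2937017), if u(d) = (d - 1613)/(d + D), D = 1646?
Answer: -1783187219708507/2379 ≈ -7.4955e+11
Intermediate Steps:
u(d) = (-1613 + d)/(1646 + d) (u(d) = (d - 1613)/(d + 1646) = (-1613 + d)/(1646 + d))
(-2598721 + 2853930)*(u(733) - 2937017) = (-2598721 + 2853930)*((-1613 + 733)/(1646 + 733) - 2937017) = 255209*(-880/2379 - 2937017) = 255209*(-6987164323/2379) = -1783187219708507/2379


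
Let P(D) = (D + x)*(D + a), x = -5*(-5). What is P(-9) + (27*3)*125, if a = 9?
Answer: 10125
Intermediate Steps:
x = 25
P(D) = (9 + D)*(25 + D) (P(D) = (D + 25)*(D + 9) = (25 + D)*(9 + D) = (9 + D)*(25 + D))
P(-9) + (27*3)*125 = (225 + (-9)**2 + 34*(-9)) + (27*3)*125 = (225 + 81 - 306) + 81*125 = 0 + 10125 = 10125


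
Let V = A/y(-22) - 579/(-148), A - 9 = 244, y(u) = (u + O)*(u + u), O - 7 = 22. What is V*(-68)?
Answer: -54434/259 ≈ -210.17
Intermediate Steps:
O = 29 (O = 7 + 22 = 29)
y(u) = 2*u*(29 + u) (y(u) = (u + 29)*(u + u) = (29 + u)*(2*u) = 2*u*(29 + u))
A = 253 (A = 9 + 244 = 253)
V = 1601/518 (V = 253/((2*(-22)*(29 - 22))) - 579/(-148) = 253/((2*(-22)*7)) - 579*(-1/148) = 253/(-308) + 579/148 = 253*(-1/308) + 579/148 = -23/28 + 579/148 = 1601/518 ≈ 3.0907)
V*(-68) = (1601/518)*(-68) = -54434/259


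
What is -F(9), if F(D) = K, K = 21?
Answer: -21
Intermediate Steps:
F(D) = 21
-F(9) = -1*21 = -21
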